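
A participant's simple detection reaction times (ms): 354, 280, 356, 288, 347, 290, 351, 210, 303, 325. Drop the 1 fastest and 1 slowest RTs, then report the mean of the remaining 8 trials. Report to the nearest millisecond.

317 ms

Sorted: 210, 280, 288, 290, 303, 325, 347, 351, 354, 356
Drop lowest 1 (210) and highest 1 (356)
Remaining (n=8): Σ = 2538, mean = 2538/8 = 317.250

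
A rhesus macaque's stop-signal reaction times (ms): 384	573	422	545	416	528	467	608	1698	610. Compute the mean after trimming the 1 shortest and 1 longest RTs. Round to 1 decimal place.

Sorted: 384, 416, 422, 467, 528, 545, 573, 608, 610, 1698
Drop lowest 1 (384) and highest 1 (1698)
Remaining (n=8): Σ = 4169, mean = 4169/8 = 521.125

521.1 ms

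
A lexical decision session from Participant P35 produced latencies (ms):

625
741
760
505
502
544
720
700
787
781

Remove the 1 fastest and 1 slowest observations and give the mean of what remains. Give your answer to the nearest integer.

672 ms

Sorted: 502, 505, 544, 625, 700, 720, 741, 760, 781, 787
Drop lowest 1 (502) and highest 1 (787)
Remaining (n=8): Σ = 5376, mean = 5376/8 = 672.000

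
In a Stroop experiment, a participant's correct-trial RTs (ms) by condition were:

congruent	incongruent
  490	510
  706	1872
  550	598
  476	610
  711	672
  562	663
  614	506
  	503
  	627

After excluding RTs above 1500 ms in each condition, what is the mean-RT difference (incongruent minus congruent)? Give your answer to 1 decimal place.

-0.9 ms

incongruent: exclude 1872
M(congruent) = 4109/7 = 587.000
M(incongruent) = 4689/8 = 586.125
Difference = 586.125 − 587.000 = -0.875 ms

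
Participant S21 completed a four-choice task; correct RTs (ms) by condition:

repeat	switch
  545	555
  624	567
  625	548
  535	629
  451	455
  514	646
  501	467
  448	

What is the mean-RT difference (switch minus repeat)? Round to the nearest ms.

M(repeat) = 4243/8 = 530.375
M(switch) = 3867/7 = 552.429
Difference = 552.429 − 530.375 = 22.054 ms

22 ms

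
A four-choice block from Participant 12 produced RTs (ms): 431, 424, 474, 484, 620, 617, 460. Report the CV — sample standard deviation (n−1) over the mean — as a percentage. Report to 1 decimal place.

n = 7, Σ = 3510, M = 501.4286
Σ(x−M)² = 41143.714; s = √(41143.714/6) = 82.8087
CV = 82.8087 / 501.4286 = 0.16515 = 16.515%

16.5%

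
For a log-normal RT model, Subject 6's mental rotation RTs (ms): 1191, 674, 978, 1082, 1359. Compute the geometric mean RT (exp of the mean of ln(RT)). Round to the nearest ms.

ln(RT): 7.0825, 6.5132, 6.8855, 6.9866, 7.2145
Mean ln(RT) = 34.6824/5 = 6.93647
Geometric mean = exp(6.93647) = 1029.13 ms

1029 ms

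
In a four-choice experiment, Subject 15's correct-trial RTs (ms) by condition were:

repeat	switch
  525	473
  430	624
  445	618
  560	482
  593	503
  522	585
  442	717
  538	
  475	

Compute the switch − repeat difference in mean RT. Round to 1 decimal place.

M(repeat) = 4530/9 = 503.333
M(switch) = 4002/7 = 571.714
Difference = 571.714 − 503.333 = 68.381 ms

68.4 ms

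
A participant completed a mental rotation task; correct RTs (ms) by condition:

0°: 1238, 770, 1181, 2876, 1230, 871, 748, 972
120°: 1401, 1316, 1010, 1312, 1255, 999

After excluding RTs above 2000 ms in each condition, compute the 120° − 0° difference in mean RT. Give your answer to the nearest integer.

0°: exclude 2876
M(0°) = 7010/7 = 1001.429
M(120°) = 7293/6 = 1215.500
Difference = 1215.500 − 1001.429 = 214.071 ms

214 ms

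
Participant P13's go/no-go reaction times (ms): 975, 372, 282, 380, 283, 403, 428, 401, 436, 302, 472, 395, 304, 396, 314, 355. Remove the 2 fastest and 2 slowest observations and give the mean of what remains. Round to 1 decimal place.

373.8 ms

Sorted: 282, 283, 302, 304, 314, 355, 372, 380, 395, 396, 401, 403, 428, 436, 472, 975
Drop lowest 2 (282, 283) and highest 2 (472, 975)
Remaining (n=12): Σ = 4486, mean = 4486/12 = 373.833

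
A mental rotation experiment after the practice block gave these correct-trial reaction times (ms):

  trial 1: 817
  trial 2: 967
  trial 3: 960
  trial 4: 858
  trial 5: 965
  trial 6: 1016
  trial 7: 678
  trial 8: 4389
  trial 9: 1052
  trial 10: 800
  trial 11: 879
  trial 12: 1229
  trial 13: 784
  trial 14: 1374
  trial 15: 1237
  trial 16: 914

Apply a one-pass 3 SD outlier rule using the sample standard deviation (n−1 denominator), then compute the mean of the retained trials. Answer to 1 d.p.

968.7 ms

n = 16, ΣRT = 18919, M = 1182.438
Σ(x−M)² = 11474175.94; s = √(11474175.94/15) = 874.611
Cutoffs: 1182.438 ± 3·874.611 → [-1441.4, 3806.3]
Outside: 4389 → excluded.
Retained (n=15): Σ = 14530, mean = 14530/15 = 968.667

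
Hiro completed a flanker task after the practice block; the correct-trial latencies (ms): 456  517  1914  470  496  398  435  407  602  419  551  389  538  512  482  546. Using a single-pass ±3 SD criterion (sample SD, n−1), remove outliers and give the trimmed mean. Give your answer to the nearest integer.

481 ms

n = 16, ΣRT = 9132, M = 570.750
Σ(x−M)² = 1981641.00; s = √(1981641.00/15) = 363.469
Cutoffs: 570.750 ± 3·363.469 → [-519.7, 1661.2]
Outside: 1914 → excluded.
Retained (n=15): Σ = 7218, mean = 7218/15 = 481.200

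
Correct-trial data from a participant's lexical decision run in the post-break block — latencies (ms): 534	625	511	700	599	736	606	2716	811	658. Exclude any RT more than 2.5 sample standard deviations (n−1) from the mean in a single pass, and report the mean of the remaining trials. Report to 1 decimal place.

n = 10, ΣRT = 8496, M = 849.600
Σ(x−M)² = 3943774.40; s = √(3943774.40/9) = 661.965
Cutoffs: 849.600 ± 2.5·661.965 → [-805.3, 2504.5]
Outside: 2716 → excluded.
Retained (n=9): Σ = 5780, mean = 5780/9 = 642.222

642.2 ms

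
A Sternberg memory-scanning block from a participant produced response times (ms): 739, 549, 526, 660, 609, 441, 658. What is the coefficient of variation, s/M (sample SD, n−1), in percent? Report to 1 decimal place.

n = 7, Σ = 4182, M = 597.4286
Σ(x−M)² = 59677.714; s = √(59677.714/6) = 99.7311
CV = 99.7311 / 597.4286 = 0.16693 = 16.693%

16.7%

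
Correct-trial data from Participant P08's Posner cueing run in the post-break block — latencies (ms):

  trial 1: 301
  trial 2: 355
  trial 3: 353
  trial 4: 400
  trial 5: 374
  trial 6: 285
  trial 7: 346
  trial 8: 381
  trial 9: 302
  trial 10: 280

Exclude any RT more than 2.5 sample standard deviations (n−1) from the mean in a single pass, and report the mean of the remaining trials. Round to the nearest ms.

338 ms

n = 10, ΣRT = 3377, M = 337.700
Σ(x−M)² = 16404.10; s = √(16404.10/9) = 42.693
Cutoffs: 337.700 ± 2.5·42.693 → [231.0, 444.4]
No RTs fall outside the cutoffs; all 10 retained. Mean = 3377/10 = 337.700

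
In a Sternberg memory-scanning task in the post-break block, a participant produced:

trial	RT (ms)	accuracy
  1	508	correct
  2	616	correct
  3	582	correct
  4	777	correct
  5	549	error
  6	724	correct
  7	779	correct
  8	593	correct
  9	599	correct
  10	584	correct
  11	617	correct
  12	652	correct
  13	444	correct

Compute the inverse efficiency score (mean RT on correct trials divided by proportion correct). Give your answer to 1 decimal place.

Correct trials (n=12): 508, 616, 582, 777, 724, 779, 593, 599, 584, 617, 652, 444
Mean correct RT = 7475/12 = 622.9167 ms
Proportion correct = 12/13
IES = 622.9167 / (12/13) = 674.826 ms

674.8 ms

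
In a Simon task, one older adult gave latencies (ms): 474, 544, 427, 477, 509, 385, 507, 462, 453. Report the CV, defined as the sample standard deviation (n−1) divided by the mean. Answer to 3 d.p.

0.100

n = 9, Σ = 4238, M = 470.8889
Σ(x−M)² = 17850.889; s = √(17850.889/8) = 47.2373
CV = 47.2373 / 470.8889 = 0.10032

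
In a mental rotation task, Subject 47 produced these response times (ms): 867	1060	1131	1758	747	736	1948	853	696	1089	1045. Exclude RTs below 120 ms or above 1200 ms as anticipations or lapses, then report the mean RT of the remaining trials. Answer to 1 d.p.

913.8 ms

Excluded: 1758, 1948
Retained (n=9): Σ = 8224
Mean = 8224/9 = 913.7778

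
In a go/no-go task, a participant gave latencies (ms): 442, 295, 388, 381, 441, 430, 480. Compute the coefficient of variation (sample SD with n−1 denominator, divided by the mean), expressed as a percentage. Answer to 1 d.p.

n = 7, Σ = 2857, M = 408.1429
Σ(x−M)² = 21810.857; s = √(21810.857/6) = 60.2921
CV = 60.2921 / 408.1429 = 0.14772 = 14.772%

14.8%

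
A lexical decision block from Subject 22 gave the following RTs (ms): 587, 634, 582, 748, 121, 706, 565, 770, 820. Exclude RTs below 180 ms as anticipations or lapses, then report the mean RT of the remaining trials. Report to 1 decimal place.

Excluded: 121
Retained (n=8): Σ = 5412
Mean = 5412/8 = 676.5000

676.5 ms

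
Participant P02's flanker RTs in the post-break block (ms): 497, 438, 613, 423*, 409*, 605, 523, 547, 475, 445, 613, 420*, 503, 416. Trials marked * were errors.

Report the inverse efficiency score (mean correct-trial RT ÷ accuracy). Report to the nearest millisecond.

Correct trials (n=11): 497, 438, 613, 605, 523, 547, 475, 445, 613, 503, 416
Mean correct RT = 5675/11 = 515.9091 ms
Proportion correct = 11/14
IES = 515.9091 / (11/14) = 656.612 ms

657 ms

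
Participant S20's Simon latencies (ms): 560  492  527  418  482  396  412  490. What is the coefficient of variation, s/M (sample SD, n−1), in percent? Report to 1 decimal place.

n = 8, Σ = 3777, M = 472.1250
Σ(x−M)² = 23884.875; s = √(23884.875/7) = 58.4134
CV = 58.4134 / 472.1250 = 0.12372 = 12.372%

12.4%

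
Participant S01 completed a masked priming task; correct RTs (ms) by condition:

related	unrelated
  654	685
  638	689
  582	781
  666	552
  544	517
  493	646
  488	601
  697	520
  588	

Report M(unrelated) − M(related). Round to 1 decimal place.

M(related) = 5350/9 = 594.444
M(unrelated) = 4991/8 = 623.875
Difference = 623.875 − 594.444 = 29.431 ms

29.4 ms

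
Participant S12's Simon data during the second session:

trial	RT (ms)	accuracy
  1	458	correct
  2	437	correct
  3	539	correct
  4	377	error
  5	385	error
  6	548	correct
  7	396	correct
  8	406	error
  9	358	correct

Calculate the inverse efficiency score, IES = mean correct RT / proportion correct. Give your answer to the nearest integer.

684 ms

Correct trials (n=6): 458, 437, 539, 548, 396, 358
Mean correct RT = 2736/6 = 456.0000 ms
Proportion correct = 6/9
IES = 456.0000 / (6/9) = 684.000 ms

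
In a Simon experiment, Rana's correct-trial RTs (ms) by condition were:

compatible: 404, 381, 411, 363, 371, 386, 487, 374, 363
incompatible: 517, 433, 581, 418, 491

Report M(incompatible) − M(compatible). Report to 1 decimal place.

94.7 ms

M(compatible) = 3540/9 = 393.333
M(incompatible) = 2440/5 = 488.000
Difference = 488.000 − 393.333 = 94.667 ms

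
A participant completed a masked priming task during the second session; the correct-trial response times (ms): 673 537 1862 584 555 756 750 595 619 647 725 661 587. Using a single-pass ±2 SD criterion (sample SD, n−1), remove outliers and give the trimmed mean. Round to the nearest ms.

n = 13, ΣRT = 9551, M = 734.692
Σ(x−M)² = 1437322.77; s = √(1437322.77/12) = 346.088
Cutoffs: 734.692 ± 2·346.088 → [42.5, 1426.9]
Outside: 1862 → excluded.
Retained (n=12): Σ = 7689, mean = 7689/12 = 640.750

641 ms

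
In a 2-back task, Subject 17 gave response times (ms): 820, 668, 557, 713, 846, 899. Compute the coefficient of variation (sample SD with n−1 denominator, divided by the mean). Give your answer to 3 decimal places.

0.170

n = 6, Σ = 4503, M = 750.5000
Σ(x−M)² = 81657.500; s = √(81657.500/5) = 127.7948
CV = 127.7948 / 750.5000 = 0.17028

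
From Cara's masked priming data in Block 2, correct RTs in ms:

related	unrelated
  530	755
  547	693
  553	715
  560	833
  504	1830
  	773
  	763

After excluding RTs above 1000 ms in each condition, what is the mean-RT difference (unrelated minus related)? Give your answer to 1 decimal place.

216.5 ms

unrelated: exclude 1830
M(related) = 2694/5 = 538.800
M(unrelated) = 4532/6 = 755.333
Difference = 755.333 − 538.800 = 216.533 ms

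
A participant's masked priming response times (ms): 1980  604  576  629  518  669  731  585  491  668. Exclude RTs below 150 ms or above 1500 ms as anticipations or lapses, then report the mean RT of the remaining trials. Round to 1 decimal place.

Excluded: 1980
Retained (n=9): Σ = 5471
Mean = 5471/9 = 607.8889

607.9 ms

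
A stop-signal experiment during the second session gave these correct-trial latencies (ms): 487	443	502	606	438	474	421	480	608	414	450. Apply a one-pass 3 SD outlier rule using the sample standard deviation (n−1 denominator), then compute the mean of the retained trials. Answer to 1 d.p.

n = 11, ΣRT = 5323, M = 483.909
Σ(x−M)² = 44530.91; s = √(44530.91/10) = 66.731
Cutoffs: 483.909 ± 3·66.731 → [283.7, 684.1]
No RTs fall outside the cutoffs; all 11 retained. Mean = 5323/11 = 483.909

483.9 ms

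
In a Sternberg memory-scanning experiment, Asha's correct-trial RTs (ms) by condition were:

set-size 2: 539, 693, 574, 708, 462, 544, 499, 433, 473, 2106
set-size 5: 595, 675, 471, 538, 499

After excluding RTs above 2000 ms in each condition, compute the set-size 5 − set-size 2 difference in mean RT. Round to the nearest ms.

set-size 2: exclude 2106
M(set-size 2) = 4925/9 = 547.222
M(set-size 5) = 2778/5 = 555.600
Difference = 555.600 − 547.222 = 8.378 ms

8 ms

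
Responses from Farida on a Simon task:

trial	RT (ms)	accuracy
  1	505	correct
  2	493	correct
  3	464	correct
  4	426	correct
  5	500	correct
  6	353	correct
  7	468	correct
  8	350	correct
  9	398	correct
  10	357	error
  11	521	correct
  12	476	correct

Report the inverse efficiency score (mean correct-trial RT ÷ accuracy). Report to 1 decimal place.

Correct trials (n=11): 505, 493, 464, 426, 500, 353, 468, 350, 398, 521, 476
Mean correct RT = 4954/11 = 450.3636 ms
Proportion correct = 11/12
IES = 450.3636 / (11/12) = 491.306 ms

491.3 ms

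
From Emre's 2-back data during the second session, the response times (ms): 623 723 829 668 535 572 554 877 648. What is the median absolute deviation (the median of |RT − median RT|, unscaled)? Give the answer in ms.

76 ms

Sorted: 535, 554, 572, 623, 648, 668, 723, 829, 877 → median = 648
|x − 648|: 25, 75, 181, 20, 113, 76, 94, 229, 0
Sorted deviations: 0, 20, 25, 75, 76, 94, 113, 181, 229 → MAD = 76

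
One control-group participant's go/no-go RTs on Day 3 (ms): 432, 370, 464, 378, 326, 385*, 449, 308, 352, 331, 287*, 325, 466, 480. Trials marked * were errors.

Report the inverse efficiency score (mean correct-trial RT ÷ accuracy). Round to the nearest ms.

455 ms

Correct trials (n=12): 432, 370, 464, 378, 326, 449, 308, 352, 331, 325, 466, 480
Mean correct RT = 4681/12 = 390.0833 ms
Proportion correct = 12/14
IES = 390.0833 / (12/14) = 455.097 ms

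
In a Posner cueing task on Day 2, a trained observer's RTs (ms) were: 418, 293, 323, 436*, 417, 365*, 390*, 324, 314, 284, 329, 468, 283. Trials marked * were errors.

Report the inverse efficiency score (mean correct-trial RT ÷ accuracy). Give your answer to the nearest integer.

Correct trials (n=10): 418, 293, 323, 417, 324, 314, 284, 329, 468, 283
Mean correct RT = 3453/10 = 345.3000 ms
Proportion correct = 10/13
IES = 345.3000 / (10/13) = 448.890 ms

449 ms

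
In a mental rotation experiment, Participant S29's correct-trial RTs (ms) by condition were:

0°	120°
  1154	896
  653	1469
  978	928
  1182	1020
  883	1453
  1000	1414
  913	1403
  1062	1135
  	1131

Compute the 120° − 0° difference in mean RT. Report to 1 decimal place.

227.3 ms

M(0°) = 7825/8 = 978.125
M(120°) = 10849/9 = 1205.444
Difference = 1205.444 − 978.125 = 227.319 ms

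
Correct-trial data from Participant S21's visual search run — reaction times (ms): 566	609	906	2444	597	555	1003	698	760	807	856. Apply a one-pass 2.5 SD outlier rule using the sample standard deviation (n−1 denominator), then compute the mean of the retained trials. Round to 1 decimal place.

n = 11, ΣRT = 9801, M = 891.000
Σ(x−M)² = 2871750.00; s = √(2871750.00/10) = 535.887
Cutoffs: 891.000 ± 2.5·535.887 → [-448.7, 2230.7]
Outside: 2444 → excluded.
Retained (n=10): Σ = 7357, mean = 7357/10 = 735.700

735.7 ms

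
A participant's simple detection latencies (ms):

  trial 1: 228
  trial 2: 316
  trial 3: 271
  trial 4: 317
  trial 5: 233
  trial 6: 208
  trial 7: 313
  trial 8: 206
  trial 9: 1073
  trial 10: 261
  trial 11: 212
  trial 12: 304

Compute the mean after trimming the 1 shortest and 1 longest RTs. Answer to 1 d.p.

266.3 ms

Sorted: 206, 208, 212, 228, 233, 261, 271, 304, 313, 316, 317, 1073
Drop lowest 1 (206) and highest 1 (1073)
Remaining (n=10): Σ = 2663, mean = 2663/10 = 266.300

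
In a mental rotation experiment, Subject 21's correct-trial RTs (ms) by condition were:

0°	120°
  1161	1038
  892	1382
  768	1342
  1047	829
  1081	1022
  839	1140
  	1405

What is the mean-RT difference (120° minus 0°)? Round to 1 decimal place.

200.8 ms

M(0°) = 5788/6 = 964.667
M(120°) = 8158/7 = 1165.429
Difference = 1165.429 − 964.667 = 200.762 ms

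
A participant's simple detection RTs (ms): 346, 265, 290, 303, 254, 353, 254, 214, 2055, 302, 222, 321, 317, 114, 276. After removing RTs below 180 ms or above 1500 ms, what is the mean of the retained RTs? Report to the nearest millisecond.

Excluded: 114, 2055
Retained (n=13): Σ = 3717
Mean = 3717/13 = 285.9231

286 ms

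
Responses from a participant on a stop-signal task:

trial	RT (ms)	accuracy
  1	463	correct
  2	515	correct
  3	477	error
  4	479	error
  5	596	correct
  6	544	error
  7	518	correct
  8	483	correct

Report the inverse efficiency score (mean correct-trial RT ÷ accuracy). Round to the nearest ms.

824 ms

Correct trials (n=5): 463, 515, 596, 518, 483
Mean correct RT = 2575/5 = 515.0000 ms
Proportion correct = 5/8
IES = 515.0000 / (5/8) = 824.000 ms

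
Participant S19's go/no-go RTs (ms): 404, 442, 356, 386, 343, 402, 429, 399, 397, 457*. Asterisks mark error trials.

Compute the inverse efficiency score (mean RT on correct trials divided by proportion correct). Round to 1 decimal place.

Correct trials (n=9): 404, 442, 356, 386, 343, 402, 429, 399, 397
Mean correct RT = 3558/9 = 395.3333 ms
Proportion correct = 9/10
IES = 395.3333 / (9/10) = 439.259 ms

439.3 ms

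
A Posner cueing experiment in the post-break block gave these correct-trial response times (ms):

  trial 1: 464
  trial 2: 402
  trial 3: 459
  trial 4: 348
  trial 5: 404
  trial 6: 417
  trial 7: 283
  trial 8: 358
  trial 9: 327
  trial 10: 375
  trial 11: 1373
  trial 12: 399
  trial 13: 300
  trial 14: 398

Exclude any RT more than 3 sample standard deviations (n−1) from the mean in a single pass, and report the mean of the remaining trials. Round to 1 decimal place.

n = 14, ΣRT = 6307, M = 450.500
Σ(x−M)² = 953027.50; s = √(953027.50/13) = 270.758
Cutoffs: 450.500 ± 3·270.758 → [-361.8, 1262.8]
Outside: 1373 → excluded.
Retained (n=13): Σ = 4934, mean = 4934/13 = 379.538

379.5 ms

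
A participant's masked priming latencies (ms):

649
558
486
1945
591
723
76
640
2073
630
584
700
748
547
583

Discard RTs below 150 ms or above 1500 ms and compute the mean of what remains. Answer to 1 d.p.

Excluded: 76, 1945, 2073
Retained (n=12): Σ = 7439
Mean = 7439/12 = 619.9167

619.9 ms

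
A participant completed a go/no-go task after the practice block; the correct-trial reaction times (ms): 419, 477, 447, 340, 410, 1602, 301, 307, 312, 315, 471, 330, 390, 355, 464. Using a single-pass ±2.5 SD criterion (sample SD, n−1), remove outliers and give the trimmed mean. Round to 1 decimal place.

n = 15, ΣRT = 6940, M = 462.667
Σ(x−M)² = 1447677.33; s = √(1447677.33/14) = 321.567
Cutoffs: 462.667 ± 2.5·321.567 → [-341.3, 1266.6]
Outside: 1602 → excluded.
Retained (n=14): Σ = 5338, mean = 5338/14 = 381.286

381.3 ms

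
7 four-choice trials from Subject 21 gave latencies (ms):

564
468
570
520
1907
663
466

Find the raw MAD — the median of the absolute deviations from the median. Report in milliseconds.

96 ms

Sorted: 466, 468, 520, 564, 570, 663, 1907 → median = 564
|x − 564|: 0, 96, 6, 44, 1343, 99, 98
Sorted deviations: 0, 6, 44, 96, 98, 99, 1343 → MAD = 96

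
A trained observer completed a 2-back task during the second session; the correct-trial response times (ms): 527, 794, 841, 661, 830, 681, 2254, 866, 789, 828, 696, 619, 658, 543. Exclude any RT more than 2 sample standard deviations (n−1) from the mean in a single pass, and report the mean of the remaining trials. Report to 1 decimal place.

717.9 ms

n = 14, ΣRT = 11587, M = 827.643
Σ(x−M)² = 2349097.21; s = √(2349097.21/13) = 425.088
Cutoffs: 827.643 ± 2·425.088 → [-22.5, 1677.8]
Outside: 2254 → excluded.
Retained (n=13): Σ = 9333, mean = 9333/13 = 717.923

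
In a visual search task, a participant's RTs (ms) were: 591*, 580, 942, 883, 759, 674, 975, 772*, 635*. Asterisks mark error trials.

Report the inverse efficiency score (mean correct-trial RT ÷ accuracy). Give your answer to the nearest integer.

Correct trials (n=6): 580, 942, 883, 759, 674, 975
Mean correct RT = 4813/6 = 802.1667 ms
Proportion correct = 6/9
IES = 802.1667 / (6/9) = 1203.250 ms

1203 ms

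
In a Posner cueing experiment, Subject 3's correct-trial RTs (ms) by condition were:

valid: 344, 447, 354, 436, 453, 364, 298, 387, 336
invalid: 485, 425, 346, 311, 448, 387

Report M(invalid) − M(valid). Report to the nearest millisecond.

M(valid) = 3419/9 = 379.889
M(invalid) = 2402/6 = 400.333
Difference = 400.333 − 379.889 = 20.444 ms

20 ms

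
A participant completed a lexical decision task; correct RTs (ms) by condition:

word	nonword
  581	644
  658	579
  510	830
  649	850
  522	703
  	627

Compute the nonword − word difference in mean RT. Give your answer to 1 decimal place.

M(word) = 2920/5 = 584.000
M(nonword) = 4233/6 = 705.500
Difference = 705.500 − 584.000 = 121.500 ms

121.5 ms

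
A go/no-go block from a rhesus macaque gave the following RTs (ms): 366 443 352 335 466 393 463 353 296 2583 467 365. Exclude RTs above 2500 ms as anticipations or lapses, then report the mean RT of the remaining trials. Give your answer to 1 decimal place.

390.8 ms

Excluded: 2583
Retained (n=11): Σ = 4299
Mean = 4299/11 = 390.8182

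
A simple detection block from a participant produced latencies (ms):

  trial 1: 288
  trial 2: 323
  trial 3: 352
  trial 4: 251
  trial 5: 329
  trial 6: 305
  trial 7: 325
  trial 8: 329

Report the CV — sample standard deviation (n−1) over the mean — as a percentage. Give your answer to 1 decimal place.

n = 8, Σ = 2502, M = 312.7500
Σ(x−M)² = 6809.500; s = √(6809.500/7) = 31.1895
CV = 31.1895 / 312.7500 = 0.09973 = 9.973%

10.0%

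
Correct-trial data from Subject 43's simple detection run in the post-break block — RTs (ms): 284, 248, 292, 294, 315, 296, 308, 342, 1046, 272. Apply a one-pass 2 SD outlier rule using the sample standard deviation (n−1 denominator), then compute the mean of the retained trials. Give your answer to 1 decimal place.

294.6 ms

n = 10, ΣRT = 3697, M = 369.700
Σ(x−M)² = 513848.10; s = √(513848.10/9) = 238.944
Cutoffs: 369.700 ± 2·238.944 → [-108.2, 847.6]
Outside: 1046 → excluded.
Retained (n=9): Σ = 2651, mean = 2651/9 = 294.556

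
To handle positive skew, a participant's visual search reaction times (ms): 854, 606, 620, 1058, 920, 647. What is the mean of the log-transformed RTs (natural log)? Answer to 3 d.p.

6.641

ln(RT): 6.7499, 6.4069, 6.4297, 6.9641, 6.8244, 6.4723
Σ ln(RT) = 39.8474
Mean = 39.8474/6 = 6.64123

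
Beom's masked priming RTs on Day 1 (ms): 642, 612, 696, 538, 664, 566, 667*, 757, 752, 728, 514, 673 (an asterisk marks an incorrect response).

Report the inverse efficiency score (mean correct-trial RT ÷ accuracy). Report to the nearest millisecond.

708 ms

Correct trials (n=11): 642, 612, 696, 538, 664, 566, 757, 752, 728, 514, 673
Mean correct RT = 7142/11 = 649.2727 ms
Proportion correct = 11/12
IES = 649.2727 / (11/12) = 708.298 ms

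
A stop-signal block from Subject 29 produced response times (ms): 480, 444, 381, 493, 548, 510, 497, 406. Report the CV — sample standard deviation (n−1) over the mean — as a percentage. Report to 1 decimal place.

11.9%

n = 8, Σ = 3759, M = 469.8750
Σ(x−M)² = 21734.875; s = √(21734.875/7) = 55.7224
CV = 55.7224 / 469.8750 = 0.11859 = 11.859%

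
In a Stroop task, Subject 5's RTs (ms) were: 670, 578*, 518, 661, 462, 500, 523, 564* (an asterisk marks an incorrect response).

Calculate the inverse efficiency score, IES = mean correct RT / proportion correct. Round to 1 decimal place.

Correct trials (n=6): 670, 518, 661, 462, 500, 523
Mean correct RT = 3334/6 = 555.6667 ms
Proportion correct = 6/8
IES = 555.6667 / (6/8) = 740.889 ms

740.9 ms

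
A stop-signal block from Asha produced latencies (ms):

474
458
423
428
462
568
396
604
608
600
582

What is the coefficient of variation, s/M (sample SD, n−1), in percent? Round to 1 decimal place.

n = 11, Σ = 5603, M = 509.3636
Σ(x−M)² = 68676.545; s = √(68676.545/10) = 82.8713
CV = 82.8713 / 509.3636 = 0.16270 = 16.270%

16.3%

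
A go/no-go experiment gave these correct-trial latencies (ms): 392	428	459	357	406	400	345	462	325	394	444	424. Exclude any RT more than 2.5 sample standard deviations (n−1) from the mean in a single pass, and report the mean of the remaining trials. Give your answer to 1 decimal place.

n = 12, ΣRT = 4836, M = 403.000
Σ(x−M)² = 21148.00; s = √(21148.00/11) = 43.847
Cutoffs: 403.000 ± 2.5·43.847 → [293.4, 512.6]
No RTs fall outside the cutoffs; all 12 retained. Mean = 4836/12 = 403.000

403.0 ms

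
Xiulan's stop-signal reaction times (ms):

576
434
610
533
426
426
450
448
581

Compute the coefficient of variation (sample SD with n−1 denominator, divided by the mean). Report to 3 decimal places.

0.152

n = 9, Σ = 4484, M = 498.2222
Σ(x−M)² = 46009.556; s = √(46009.556/8) = 75.8366
CV = 75.8366 / 498.2222 = 0.15221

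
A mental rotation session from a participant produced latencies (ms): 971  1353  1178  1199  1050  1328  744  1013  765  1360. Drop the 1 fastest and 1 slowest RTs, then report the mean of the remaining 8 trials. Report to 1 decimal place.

Sorted: 744, 765, 971, 1013, 1050, 1178, 1199, 1328, 1353, 1360
Drop lowest 1 (744) and highest 1 (1360)
Remaining (n=8): Σ = 8857, mean = 8857/8 = 1107.125

1107.1 ms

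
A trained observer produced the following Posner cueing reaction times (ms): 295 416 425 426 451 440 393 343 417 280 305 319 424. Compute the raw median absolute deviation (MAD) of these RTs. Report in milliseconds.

Sorted: 280, 295, 305, 319, 343, 393, 416, 417, 424, 425, 426, 440, 451 → median = 416
|x − 416|: 121, 0, 9, 10, 35, 24, 23, 73, 1, 136, 111, 97, 8
Sorted deviations: 0, 1, 8, 9, 10, 23, 24, 35, 73, 97, 111, 121, 136 → MAD = 24

24 ms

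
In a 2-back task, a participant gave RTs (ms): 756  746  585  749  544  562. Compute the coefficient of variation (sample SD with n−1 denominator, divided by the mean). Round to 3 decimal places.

0.157

n = 6, Σ = 3942, M = 657.0000
Σ(x−M)² = 53164.000; s = √(53164.000/5) = 103.1155
CV = 103.1155 / 657.0000 = 0.15695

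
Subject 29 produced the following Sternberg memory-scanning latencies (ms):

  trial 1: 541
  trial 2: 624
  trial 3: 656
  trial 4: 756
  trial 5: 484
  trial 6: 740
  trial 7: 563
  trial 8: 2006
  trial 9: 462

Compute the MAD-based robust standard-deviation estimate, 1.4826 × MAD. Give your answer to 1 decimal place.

Sorted: 462, 484, 541, 563, 624, 656, 740, 756, 2006 → median = 624
|x − 624| sorted: 0, 32, 61, 83, 116, 132, 140, 162, 1382 → MAD = 116
Robust SD ≈ 1.4826 × 116 = 171.982

172.0 ms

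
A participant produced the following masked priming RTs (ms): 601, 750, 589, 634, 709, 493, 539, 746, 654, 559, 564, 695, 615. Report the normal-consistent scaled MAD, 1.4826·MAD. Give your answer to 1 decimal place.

83.0 ms

Sorted: 493, 539, 559, 564, 589, 601, 615, 634, 654, 695, 709, 746, 750 → median = 615
|x − 615| sorted: 0, 14, 19, 26, 39, 51, 56, 76, 80, 94, 122, 131, 135 → MAD = 56
Robust SD ≈ 1.4826 × 56 = 83.026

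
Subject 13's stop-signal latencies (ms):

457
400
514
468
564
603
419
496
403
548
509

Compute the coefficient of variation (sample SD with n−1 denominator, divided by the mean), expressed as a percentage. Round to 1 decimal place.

13.7%

n = 11, Σ = 5381, M = 489.1818
Σ(x−M)² = 44857.636; s = √(44857.636/10) = 66.9758
CV = 66.9758 / 489.1818 = 0.13691 = 13.691%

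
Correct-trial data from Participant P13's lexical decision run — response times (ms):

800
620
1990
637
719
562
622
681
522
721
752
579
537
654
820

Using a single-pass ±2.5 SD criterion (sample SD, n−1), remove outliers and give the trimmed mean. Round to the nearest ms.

n = 15, ΣRT = 11216, M = 747.733
Σ(x−M)² = 1768696.93; s = √(1768696.93/14) = 355.437
Cutoffs: 747.733 ± 2.5·355.437 → [-140.9, 1636.3]
Outside: 1990 → excluded.
Retained (n=14): Σ = 9226, mean = 9226/14 = 659.000

659 ms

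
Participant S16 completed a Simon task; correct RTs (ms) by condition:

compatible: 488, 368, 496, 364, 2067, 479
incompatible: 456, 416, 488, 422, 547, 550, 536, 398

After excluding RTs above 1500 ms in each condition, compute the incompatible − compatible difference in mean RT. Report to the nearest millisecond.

compatible: exclude 2067
M(compatible) = 2195/5 = 439.000
M(incompatible) = 3813/8 = 476.625
Difference = 476.625 − 439.000 = 37.625 ms

38 ms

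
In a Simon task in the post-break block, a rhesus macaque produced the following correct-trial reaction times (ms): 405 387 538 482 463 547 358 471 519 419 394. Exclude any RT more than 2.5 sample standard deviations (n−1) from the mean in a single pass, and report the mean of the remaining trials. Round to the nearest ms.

n = 11, ΣRT = 4983, M = 453.000
Σ(x−M)² = 42004.00; s = √(42004.00/10) = 64.810
Cutoffs: 453.000 ± 2.5·64.810 → [291.0, 615.0]
No RTs fall outside the cutoffs; all 11 retained. Mean = 4983/11 = 453.000

453 ms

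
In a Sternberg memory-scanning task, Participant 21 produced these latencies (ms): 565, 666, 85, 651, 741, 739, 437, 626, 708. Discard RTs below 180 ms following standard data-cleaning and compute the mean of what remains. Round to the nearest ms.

642 ms

Excluded: 85
Retained (n=8): Σ = 5133
Mean = 5133/8 = 641.6250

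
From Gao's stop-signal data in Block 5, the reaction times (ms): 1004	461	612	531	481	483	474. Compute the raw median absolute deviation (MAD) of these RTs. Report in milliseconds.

Sorted: 461, 474, 481, 483, 531, 612, 1004 → median = 483
|x − 483|: 521, 22, 129, 48, 2, 0, 9
Sorted deviations: 0, 2, 9, 22, 48, 129, 521 → MAD = 22

22 ms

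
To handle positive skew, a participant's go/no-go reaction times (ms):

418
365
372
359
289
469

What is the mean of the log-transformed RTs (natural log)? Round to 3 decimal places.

ln(RT): 6.0355, 5.8999, 5.9189, 5.8833, 5.6664, 6.1506
Σ ln(RT) = 35.5546
Mean = 35.5546/6 = 5.92577

5.926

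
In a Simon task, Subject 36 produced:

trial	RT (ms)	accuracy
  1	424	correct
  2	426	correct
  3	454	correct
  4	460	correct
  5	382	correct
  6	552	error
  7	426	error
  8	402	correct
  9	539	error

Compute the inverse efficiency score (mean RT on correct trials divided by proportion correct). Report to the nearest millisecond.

637 ms

Correct trials (n=6): 424, 426, 454, 460, 382, 402
Mean correct RT = 2548/6 = 424.6667 ms
Proportion correct = 6/9
IES = 424.6667 / (6/9) = 637.000 ms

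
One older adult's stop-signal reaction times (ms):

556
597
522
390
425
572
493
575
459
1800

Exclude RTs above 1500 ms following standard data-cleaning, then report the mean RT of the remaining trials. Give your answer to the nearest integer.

510 ms

Excluded: 1800
Retained (n=9): Σ = 4589
Mean = 4589/9 = 509.8889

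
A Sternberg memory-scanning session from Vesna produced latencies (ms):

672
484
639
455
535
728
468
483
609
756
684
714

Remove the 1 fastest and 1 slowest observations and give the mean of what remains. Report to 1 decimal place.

601.6 ms

Sorted: 455, 468, 483, 484, 535, 609, 639, 672, 684, 714, 728, 756
Drop lowest 1 (455) and highest 1 (756)
Remaining (n=10): Σ = 6016, mean = 6016/10 = 601.600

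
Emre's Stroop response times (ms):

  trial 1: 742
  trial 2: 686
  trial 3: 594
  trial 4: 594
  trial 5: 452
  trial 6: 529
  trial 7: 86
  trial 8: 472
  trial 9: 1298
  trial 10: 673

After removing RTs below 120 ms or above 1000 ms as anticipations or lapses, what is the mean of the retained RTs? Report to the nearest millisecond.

593 ms

Excluded: 86, 1298
Retained (n=8): Σ = 4742
Mean = 4742/8 = 592.7500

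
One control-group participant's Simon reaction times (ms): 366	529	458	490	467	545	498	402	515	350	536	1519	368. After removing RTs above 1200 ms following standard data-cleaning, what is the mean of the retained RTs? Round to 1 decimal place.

460.3 ms

Excluded: 1519
Retained (n=12): Σ = 5524
Mean = 5524/12 = 460.3333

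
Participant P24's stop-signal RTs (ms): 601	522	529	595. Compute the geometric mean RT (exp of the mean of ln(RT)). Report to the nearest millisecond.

561 ms

ln(RT): 6.3986, 6.2577, 6.2710, 6.3886
Mean ln(RT) = 25.3158/4 = 6.32895
Geometric mean = exp(6.32895) = 560.57 ms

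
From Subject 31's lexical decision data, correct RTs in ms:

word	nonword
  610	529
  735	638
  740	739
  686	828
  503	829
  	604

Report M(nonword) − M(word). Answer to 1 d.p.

39.7 ms

M(word) = 3274/5 = 654.800
M(nonword) = 4167/6 = 694.500
Difference = 694.500 − 654.800 = 39.700 ms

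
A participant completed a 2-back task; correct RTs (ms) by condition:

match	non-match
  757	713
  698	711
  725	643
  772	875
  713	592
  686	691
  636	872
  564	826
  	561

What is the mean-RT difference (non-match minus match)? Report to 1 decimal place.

26.6 ms

M(match) = 5551/8 = 693.875
M(non-match) = 6484/9 = 720.444
Difference = 720.444 − 693.875 = 26.569 ms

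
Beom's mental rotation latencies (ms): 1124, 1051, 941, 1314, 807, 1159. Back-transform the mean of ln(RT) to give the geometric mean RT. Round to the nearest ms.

1053 ms

ln(RT): 7.0246, 6.9575, 6.8469, 7.1808, 6.6933, 7.0553
Mean ln(RT) = 41.7586/6 = 6.95976
Geometric mean = exp(6.95976) = 1053.38 ms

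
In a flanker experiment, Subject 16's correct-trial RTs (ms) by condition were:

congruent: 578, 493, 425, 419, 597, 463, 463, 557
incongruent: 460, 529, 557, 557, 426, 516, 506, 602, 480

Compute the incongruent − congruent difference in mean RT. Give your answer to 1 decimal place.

15.4 ms

M(congruent) = 3995/8 = 499.375
M(incongruent) = 4633/9 = 514.778
Difference = 514.778 − 499.375 = 15.403 ms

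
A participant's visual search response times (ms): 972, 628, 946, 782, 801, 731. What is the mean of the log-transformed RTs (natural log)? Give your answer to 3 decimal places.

ln(RT): 6.8794, 6.4425, 6.8522, 6.6619, 6.6859, 6.5944
Σ ln(RT) = 40.1163
Mean = 40.1163/6 = 6.68604

6.686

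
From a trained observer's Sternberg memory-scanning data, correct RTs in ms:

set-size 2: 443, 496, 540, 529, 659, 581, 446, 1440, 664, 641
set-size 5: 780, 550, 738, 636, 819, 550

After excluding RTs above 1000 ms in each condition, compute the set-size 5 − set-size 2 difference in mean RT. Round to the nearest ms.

123 ms

set-size 2: exclude 1440
M(set-size 2) = 4999/9 = 555.444
M(set-size 5) = 4073/6 = 678.833
Difference = 678.833 − 555.444 = 123.389 ms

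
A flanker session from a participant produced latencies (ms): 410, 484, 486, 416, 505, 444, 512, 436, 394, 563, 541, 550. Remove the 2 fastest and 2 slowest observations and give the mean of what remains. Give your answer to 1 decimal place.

478.0 ms

Sorted: 394, 410, 416, 436, 444, 484, 486, 505, 512, 541, 550, 563
Drop lowest 2 (394, 410) and highest 2 (550, 563)
Remaining (n=8): Σ = 3824, mean = 3824/8 = 478.000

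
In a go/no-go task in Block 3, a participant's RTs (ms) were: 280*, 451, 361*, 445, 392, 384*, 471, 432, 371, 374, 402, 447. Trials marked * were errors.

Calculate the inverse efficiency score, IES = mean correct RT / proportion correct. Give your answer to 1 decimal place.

560.7 ms

Correct trials (n=9): 451, 445, 392, 471, 432, 371, 374, 402, 447
Mean correct RT = 3785/9 = 420.5556 ms
Proportion correct = 9/12
IES = 420.5556 / (9/12) = 560.741 ms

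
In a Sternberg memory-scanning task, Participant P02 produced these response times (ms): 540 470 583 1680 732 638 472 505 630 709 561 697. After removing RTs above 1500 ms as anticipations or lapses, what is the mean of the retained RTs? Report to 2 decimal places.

Excluded: 1680
Retained (n=11): Σ = 6537
Mean = 6537/11 = 594.2727

594.27 ms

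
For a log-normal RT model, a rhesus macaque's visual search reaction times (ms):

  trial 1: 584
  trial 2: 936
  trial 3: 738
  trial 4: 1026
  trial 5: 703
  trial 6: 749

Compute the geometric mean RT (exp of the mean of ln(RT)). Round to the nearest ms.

776 ms

ln(RT): 6.3699, 6.8416, 6.6039, 6.9334, 6.5554, 6.6187
Mean ln(RT) = 39.9230/6 = 6.65383
Geometric mean = exp(6.65383) = 775.75 ms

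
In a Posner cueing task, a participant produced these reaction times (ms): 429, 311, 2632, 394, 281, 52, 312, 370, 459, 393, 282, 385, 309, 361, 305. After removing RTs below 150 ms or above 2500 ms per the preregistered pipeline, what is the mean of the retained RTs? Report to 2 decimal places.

353.15 ms

Excluded: 52, 2632
Retained (n=13): Σ = 4591
Mean = 4591/13 = 353.1538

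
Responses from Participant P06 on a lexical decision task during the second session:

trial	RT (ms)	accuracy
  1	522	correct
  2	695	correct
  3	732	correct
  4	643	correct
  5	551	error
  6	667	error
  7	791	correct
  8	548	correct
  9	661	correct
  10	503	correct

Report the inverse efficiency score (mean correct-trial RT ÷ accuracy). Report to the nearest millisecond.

Correct trials (n=8): 522, 695, 732, 643, 791, 548, 661, 503
Mean correct RT = 5095/8 = 636.8750 ms
Proportion correct = 8/10
IES = 636.8750 / (8/10) = 796.094 ms

796 ms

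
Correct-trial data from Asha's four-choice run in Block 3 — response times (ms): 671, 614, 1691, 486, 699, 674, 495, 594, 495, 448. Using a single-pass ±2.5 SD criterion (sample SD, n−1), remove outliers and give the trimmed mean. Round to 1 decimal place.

575.1 ms

n = 10, ΣRT = 6867, M = 686.700
Σ(x−M)² = 1193812.10; s = √(1193812.10/9) = 364.206
Cutoffs: 686.700 ± 2.5·364.206 → [-223.8, 1597.2]
Outside: 1691 → excluded.
Retained (n=9): Σ = 5176, mean = 5176/9 = 575.111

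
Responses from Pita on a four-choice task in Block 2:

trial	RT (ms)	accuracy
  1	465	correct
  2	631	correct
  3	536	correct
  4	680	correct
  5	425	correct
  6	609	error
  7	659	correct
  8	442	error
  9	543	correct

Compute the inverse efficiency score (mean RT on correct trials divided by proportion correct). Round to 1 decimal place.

Correct trials (n=7): 465, 631, 536, 680, 425, 659, 543
Mean correct RT = 3939/7 = 562.7143 ms
Proportion correct = 7/9
IES = 562.7143 / (7/9) = 723.490 ms

723.5 ms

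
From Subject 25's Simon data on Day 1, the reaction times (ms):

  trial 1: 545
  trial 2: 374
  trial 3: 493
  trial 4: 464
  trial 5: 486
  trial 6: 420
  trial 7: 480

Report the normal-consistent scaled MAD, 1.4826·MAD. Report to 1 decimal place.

Sorted: 374, 420, 464, 480, 486, 493, 545 → median = 480
|x − 480| sorted: 0, 6, 13, 16, 60, 65, 106 → MAD = 16
Robust SD ≈ 1.4826 × 16 = 23.722

23.7 ms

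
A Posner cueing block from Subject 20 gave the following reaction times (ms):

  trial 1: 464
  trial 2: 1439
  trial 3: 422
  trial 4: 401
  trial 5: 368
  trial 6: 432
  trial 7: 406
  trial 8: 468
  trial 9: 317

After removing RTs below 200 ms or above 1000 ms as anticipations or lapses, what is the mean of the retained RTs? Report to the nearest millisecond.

Excluded: 1439
Retained (n=8): Σ = 3278
Mean = 3278/8 = 409.7500

410 ms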